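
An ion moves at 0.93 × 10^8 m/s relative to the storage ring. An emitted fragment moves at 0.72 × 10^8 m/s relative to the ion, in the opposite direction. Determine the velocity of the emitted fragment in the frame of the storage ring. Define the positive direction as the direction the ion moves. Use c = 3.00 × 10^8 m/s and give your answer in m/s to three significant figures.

In units of c (dividing by 3.00 × 10^8 m/s): v = 0.310, u' = -0.240.
u = (u' + v)/(1 + u'v/c²):
u = (-0.240 + 0.310) / (1 + (-0.240)·0.310) = 0.0700/0.9256 = 0.0756
Converting back: u = 0.0756 × 3.00 × 10^8 m/s.

+2.27 × 10^7 m/s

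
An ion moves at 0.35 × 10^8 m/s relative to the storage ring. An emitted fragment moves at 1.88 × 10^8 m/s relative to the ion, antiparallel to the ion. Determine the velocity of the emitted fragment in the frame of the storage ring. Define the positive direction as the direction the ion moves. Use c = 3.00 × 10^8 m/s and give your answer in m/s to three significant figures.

-1.65 × 10^8 m/s

In units of c (dividing by 3.00 × 10^8 m/s): v = 0.117, u' = -0.627.
u = (u' + v)/(1 + u'v/c²):
u = (-0.627 + 0.117) / (1 + (-0.627)·0.117) = -0.5100/0.9269 = -0.5502
(Galilean addition would give -0.510c.)
Converting back: u = -0.5502 × 3.00 × 10^8 m/s.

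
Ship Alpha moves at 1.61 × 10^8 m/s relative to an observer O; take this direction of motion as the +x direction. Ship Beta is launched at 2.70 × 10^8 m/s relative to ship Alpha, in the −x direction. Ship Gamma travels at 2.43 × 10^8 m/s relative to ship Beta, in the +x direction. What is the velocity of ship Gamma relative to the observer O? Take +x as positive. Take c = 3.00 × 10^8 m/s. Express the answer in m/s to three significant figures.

Apply u = (u' + v)/(1 + u'v/c²) successively, working outward toward the observer O.
(Dividing each given speed by c = 3.00 × 10^8 m/s to work in units of c.)
Start: velocity of ship Alpha relative to the observer O = 0.5367c.
Compose with ship Beta (u' = -0.900 in ship Alpha frame): u_1 = (-0.900 + 0.537) / (1 + (-0.900)·0.537) = -0.3633/0.5170 = -0.7028.
Compose with ship Gamma (u' = 0.810 in ship Beta frame): u_2 = (0.810 + (-0.703)) / (1 + 0.810·(-0.703)) = 0.1072/0.4308 = 0.2489.
So u = 0.2489 × 3.00 × 10^8 m/s.

+7.47 × 10^7 m/s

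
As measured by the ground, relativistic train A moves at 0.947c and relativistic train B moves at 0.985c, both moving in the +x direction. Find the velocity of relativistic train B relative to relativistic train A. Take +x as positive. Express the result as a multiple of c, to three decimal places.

+0.565c

β_A = 0.947, β_B = 0.985.
Transform to A's frame with the inverse velocity-addition law: u' = (u − v)/(1 − uv/c²), taking u = β_B and v = β_A.
u' = (0.985 − 0.947) / (1 − (0.947)(0.985)) = 0.0380/0.0672 = 0.5654.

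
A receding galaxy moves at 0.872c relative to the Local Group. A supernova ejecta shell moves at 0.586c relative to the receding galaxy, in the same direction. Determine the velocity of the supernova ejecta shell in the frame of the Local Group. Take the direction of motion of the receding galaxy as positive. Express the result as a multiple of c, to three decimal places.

With v = 0.872 and u' = 0.586 (in units of c),
u = (u' + v)/(1 + u'v/c²):
u = (0.586 + 0.872) / (1 + 0.586·0.872) = 1.4580/1.5110 = 0.9649

0.965c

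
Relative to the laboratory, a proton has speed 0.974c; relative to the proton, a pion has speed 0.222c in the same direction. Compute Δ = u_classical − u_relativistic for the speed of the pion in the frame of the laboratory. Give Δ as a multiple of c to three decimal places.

Galilean: u_cl = 0.222 + 0.974 = 1.1960.
Relativistic: u_rel = (0.222 + 0.974) / (1 + 0.222·0.974) = 1.1960/1.2162 = 0.9834.
Δ = 1.1960 − 0.9834 = 0.2126.
(The classical prediction exceeds c; the relativistic result does not.)

Δ = 0.213c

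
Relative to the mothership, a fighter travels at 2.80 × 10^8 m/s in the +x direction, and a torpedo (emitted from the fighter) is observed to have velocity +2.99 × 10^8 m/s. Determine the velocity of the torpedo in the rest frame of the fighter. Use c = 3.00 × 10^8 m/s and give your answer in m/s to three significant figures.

v = 0.933c, u = 0.997c.
Invert the composition law: u' = (u − v)/(1 − uv/c²).
u' = (0.997 − 0.933) / (1 − (0.997)(0.933)) = 0.0633/0.0698 = 0.9076.
u' = 0.9076 × 3.00 × 10^8 m/s.

+2.72 × 10^8 m/s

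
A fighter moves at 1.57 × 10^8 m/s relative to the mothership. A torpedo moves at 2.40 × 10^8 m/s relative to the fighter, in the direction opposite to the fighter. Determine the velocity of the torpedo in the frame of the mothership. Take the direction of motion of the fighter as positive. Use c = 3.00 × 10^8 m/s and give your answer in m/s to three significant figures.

-1.43 × 10^8 m/s

In units of c (dividing by 3.00 × 10^8 m/s): v = 0.523, u' = -0.800.
u = (u' + v)/(1 + u'v/c²):
u = (-0.800 + 0.523) / (1 + (-0.800)·0.523) = -0.2767/0.5813 = -0.4759
(Galilean addition would give -0.277c.)
Converting back: u = -0.4759 × 3.00 × 10^8 m/s.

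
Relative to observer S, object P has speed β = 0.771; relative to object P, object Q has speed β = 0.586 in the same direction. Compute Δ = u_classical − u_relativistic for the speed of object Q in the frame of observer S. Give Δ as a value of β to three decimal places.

Galilean: u_cl = 0.586 + 0.771 = 1.3570.
Relativistic: u_rel = (0.586 + 0.771) / (1 + 0.586·0.771) = 1.3570/1.4518 = 0.9347.
Δ = 1.3570 − 0.9347 = 0.4223.
(The classical prediction exceeds c; the relativistic result does not.)

Δ = 0.422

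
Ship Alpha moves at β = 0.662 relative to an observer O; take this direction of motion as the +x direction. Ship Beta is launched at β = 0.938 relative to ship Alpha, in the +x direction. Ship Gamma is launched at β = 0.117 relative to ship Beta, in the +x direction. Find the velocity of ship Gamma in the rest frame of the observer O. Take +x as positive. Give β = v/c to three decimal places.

β = 0.990

Apply u = (u' + v)/(1 + u'v/c²) successively, working outward toward the observer O.
Start: velocity of ship Alpha relative to the observer O = 0.6620c.
Compose with ship Beta (u' = 0.938 in ship Alpha frame): u_1 = (0.938 + 0.662) / (1 + 0.938·0.662) = 1.6000/1.6210 = 0.9871.
Compose with ship Gamma (u' = 0.117 in ship Beta frame): u_2 = (0.117 + 0.987) / (1 + 0.117·0.987) = 1.1041/1.1155 = 0.9898.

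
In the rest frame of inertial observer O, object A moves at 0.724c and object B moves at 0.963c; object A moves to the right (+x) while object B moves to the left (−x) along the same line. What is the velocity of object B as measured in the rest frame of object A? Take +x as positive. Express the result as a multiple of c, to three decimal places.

-0.994c

β_A = 0.724, β_B = -0.963.
Transform to A's frame with the inverse velocity-addition law: u' = (u − v)/(1 − uv/c²), taking u = β_B and v = β_A.
u' = (-0.963 − 0.724) / (1 − (0.724)(-0.963)) = -1.6870/1.6972 = -0.9940.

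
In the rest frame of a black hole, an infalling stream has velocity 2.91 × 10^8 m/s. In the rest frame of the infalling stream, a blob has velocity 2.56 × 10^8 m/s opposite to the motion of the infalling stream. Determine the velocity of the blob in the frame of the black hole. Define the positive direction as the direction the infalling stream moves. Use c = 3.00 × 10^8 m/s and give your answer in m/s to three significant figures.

In units of c (dividing by 3.00 × 10^8 m/s): v = 0.970, u' = -0.853.
u = (u' + v)/(1 + u'v/c²):
u = (-0.853 + 0.970) / (1 + (-0.853)·0.970) = 0.1167/0.1723 = 0.6772
Converting back: u = 0.6772 × 3.00 × 10^8 m/s.

+2.03 × 10^8 m/s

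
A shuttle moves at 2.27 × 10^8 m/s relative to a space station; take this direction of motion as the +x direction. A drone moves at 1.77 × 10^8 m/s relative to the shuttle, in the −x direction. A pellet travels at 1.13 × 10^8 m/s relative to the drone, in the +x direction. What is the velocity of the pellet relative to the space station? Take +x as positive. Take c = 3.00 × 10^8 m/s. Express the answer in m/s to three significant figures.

+1.83 × 10^8 m/s

Apply u = (u' + v)/(1 + u'v/c²) successively, working outward toward the space station.
(Dividing each given speed by c = 3.00 × 10^8 m/s to work in units of c.)
Start: velocity of the shuttle relative to the space station = 0.7567c.
Compose with the drone (u' = -0.590 in the shuttle frame): u_1 = (-0.590 + 0.757) / (1 + (-0.590)·0.757) = 0.1667/0.5536 = 0.3011.
Compose with the pellet (u' = 0.377 in the drone frame): u_2 = (0.377 + 0.301) / (1 + 0.377·0.301) = 0.6777/1.1134 = 0.6087.
So u = 0.6087 × 3.00 × 10^8 m/s.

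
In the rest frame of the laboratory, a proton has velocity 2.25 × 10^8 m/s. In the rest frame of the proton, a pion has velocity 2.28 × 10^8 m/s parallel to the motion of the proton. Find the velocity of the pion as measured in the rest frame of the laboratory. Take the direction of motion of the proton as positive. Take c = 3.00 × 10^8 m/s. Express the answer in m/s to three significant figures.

2.89 × 10^8 m/s

In units of c (dividing by 3.00 × 10^8 m/s): v = 0.750, u' = 0.760.
u = (u' + v)/(1 + u'v/c²):
u = (0.760 + 0.750) / (1 + 0.760·0.750) = 1.5100/1.5700 = 0.9618
Converting back: u = 0.9618 × 3.00 × 10^8 m/s.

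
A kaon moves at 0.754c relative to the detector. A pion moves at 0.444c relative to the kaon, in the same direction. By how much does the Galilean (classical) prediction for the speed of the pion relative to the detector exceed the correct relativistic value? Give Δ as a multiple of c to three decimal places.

Δ = 0.300c

Galilean: u_cl = 0.444 + 0.754 = 1.1980.
Relativistic: u_rel = (0.444 + 0.754) / (1 + 0.444·0.754) = 1.1980/1.3348 = 0.8975.
Δ = 1.1980 − 0.8975 = 0.3005.
(The classical prediction exceeds c; the relativistic result does not.)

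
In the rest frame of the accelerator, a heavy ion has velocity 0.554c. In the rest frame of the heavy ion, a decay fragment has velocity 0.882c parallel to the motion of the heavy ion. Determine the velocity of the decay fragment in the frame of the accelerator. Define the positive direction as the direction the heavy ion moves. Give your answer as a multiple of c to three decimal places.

0.965c

With v = 0.554 and u' = 0.882 (in units of c),
u = (u' + v)/(1 + u'v/c²):
u = (0.882 + 0.554) / (1 + 0.882·0.554) = 1.4360/1.4886 = 0.9646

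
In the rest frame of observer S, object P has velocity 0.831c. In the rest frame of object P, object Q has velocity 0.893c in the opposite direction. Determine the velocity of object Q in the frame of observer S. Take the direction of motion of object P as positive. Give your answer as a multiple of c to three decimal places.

With v = 0.831 and u' = -0.893 (in units of c),
u = (u' + v)/(1 + u'v/c²):
u = (-0.893 + 0.831) / (1 + (-0.893)·0.831) = -0.0620/0.2579 = -0.2404
(Galilean addition would give -0.062c.)

-0.240c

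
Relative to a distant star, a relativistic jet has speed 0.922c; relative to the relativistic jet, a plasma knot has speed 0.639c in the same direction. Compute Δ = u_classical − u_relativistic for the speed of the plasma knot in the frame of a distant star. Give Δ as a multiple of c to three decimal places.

Δ = 0.579c

Galilean: u_cl = 0.639 + 0.922 = 1.5610.
Relativistic: u_rel = (0.639 + 0.922) / (1 + 0.639·0.922) = 1.5610/1.5892 = 0.9823.
Δ = 1.5610 − 0.9823 = 0.5787.
(The classical prediction exceeds c; the relativistic result does not.)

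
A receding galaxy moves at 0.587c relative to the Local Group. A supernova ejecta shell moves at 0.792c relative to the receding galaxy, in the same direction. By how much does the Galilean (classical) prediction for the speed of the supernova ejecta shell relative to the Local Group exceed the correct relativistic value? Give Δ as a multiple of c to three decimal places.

Galilean: u_cl = 0.792 + 0.587 = 1.3790.
Relativistic: u_rel = (0.792 + 0.587) / (1 + 0.792·0.587) = 1.3790/1.4649 = 0.9414.
Δ = 1.3790 − 0.9414 = 0.4376.
(The classical prediction exceeds c; the relativistic result does not.)

Δ = 0.438c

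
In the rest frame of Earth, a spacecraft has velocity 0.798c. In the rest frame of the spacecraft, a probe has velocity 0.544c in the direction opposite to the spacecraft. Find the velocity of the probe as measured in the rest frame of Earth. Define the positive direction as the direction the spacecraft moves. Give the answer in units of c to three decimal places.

+0.449c

With v = 0.798 and u' = -0.544 (in units of c),
u = (u' + v)/(1 + u'v/c²):
u = (-0.544 + 0.798) / (1 + (-0.544)·0.798) = 0.2540/0.5659 = 0.4489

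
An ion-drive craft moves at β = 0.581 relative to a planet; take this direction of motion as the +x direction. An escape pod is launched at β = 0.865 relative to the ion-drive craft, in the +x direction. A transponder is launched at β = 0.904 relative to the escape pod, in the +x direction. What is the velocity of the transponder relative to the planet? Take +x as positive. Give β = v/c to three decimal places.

β = 0.998

Apply u = (u' + v)/(1 + u'v/c²) successively, working outward toward the planet.
Start: velocity of the ion-drive craft relative to the planet = 0.5810c.
Compose with the escape pod (u' = 0.865 in the ion-drive craft frame): u_1 = (0.865 + 0.581) / (1 + 0.865·0.581) = 1.4460/1.5026 = 0.9624.
Compose with the transponder (u' = 0.904 in the escape pod frame): u_2 = (0.904 + 0.962) / (1 + 0.904·0.962) = 1.8664/1.8700 = 0.9981.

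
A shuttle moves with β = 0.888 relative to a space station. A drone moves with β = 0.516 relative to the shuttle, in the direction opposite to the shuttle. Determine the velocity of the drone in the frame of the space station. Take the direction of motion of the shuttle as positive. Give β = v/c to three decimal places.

β = +0.687

With v = 0.888 and u' = -0.516 (in units of c),
u = (u' + v)/(1 + u'v/c²):
u = (-0.516 + 0.888) / (1 + (-0.516)·0.888) = 0.3720/0.5418 = 0.6866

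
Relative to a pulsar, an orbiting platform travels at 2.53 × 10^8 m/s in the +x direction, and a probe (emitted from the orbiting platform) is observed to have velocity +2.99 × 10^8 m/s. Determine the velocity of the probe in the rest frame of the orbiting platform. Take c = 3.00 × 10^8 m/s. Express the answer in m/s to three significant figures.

v = 0.843c, u = 0.997c.
Invert the composition law: u' = (u − v)/(1 − uv/c²).
u' = (0.997 − 0.843) / (1 − (0.997)(0.843)) = 0.1533/0.1595 = 0.9615.
u' = 0.9615 × 3.00 × 10^8 m/s.

+2.88 × 10^8 m/s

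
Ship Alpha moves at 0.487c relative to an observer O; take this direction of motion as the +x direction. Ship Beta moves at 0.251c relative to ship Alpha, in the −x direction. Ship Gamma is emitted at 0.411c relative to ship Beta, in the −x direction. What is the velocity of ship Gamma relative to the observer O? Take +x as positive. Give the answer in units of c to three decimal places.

-0.160c

Apply u = (u' + v)/(1 + u'v/c²) successively, working outward toward the observer O.
Start: velocity of ship Alpha relative to the observer O = 0.4870c.
Compose with ship Beta (u' = -0.251 in ship Alpha frame): u_1 = (-0.251 + 0.487) / (1 + (-0.251)·0.487) = 0.2360/0.8778 = 0.2689.
Compose with ship Gamma (u' = -0.411 in ship Beta frame): u_2 = (-0.411 + 0.269) / (1 + (-0.411)·0.269) = -0.1421/0.8895 = -0.1598.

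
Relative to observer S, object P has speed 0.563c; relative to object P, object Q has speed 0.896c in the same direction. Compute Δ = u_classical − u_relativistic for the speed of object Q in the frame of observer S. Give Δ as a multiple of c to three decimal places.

Δ = 0.489c

Galilean: u_cl = 0.896 + 0.563 = 1.4590.
Relativistic: u_rel = (0.896 + 0.563) / (1 + 0.896·0.563) = 1.4590/1.5044 = 0.9698.
Δ = 1.4590 − 0.9698 = 0.4892.
(The classical prediction exceeds c; the relativistic result does not.)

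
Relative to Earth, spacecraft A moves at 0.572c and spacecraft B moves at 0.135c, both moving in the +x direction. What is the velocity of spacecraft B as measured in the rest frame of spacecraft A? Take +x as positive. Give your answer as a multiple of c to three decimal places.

β_A = 0.572, β_B = 0.135.
Transform to A's frame with the inverse velocity-addition law: u' = (u − v)/(1 − uv/c²), taking u = β_B and v = β_A.
u' = (0.135 − 0.572) / (1 − (0.572)(0.135)) = -0.4370/0.9228 = -0.4736.

-0.474c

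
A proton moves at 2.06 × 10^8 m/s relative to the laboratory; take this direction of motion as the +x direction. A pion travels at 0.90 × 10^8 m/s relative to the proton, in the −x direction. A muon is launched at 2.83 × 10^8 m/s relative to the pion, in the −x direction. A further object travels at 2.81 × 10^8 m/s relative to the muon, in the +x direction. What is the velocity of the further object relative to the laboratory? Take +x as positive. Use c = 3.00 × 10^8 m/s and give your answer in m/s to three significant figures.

Apply u = (u' + v)/(1 + u'v/c²) successively, working outward toward the laboratory.
(Dividing each given speed by c = 3.00 × 10^8 m/s to work in units of c.)
Start: velocity of the proton relative to the laboratory = 0.6867c.
Compose with the pion (u' = -0.300 in the proton frame): u_1 = (-0.300 + 0.687) / (1 + (-0.300)·0.687) = 0.3867/0.7940 = 0.4870.
Compose with the muon (u' = -0.943 in the pion frame): u_2 = (-0.943 + 0.487) / (1 + (-0.943)·0.487) = -0.4563/0.5406 = -0.8441.
Compose with the further object (u' = 0.937 in the muon frame): u_3 = (0.937 + (-0.844)) / (1 + 0.937·(-0.844)) = 0.0925/0.2093 = 0.4420.
So u = 0.4420 × 3.00 × 10^8 m/s.

+1.33 × 10^8 m/s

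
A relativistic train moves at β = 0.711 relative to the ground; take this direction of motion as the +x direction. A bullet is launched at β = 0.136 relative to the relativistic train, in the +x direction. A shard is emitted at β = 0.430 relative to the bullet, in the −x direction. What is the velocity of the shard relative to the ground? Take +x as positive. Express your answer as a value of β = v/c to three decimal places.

Apply u = (u' + v)/(1 + u'v/c²) successively, working outward toward the ground.
Start: velocity of the relativistic train relative to the ground = 0.7110c.
Compose with the bullet (u' = 0.136 in the relativistic train frame): u_1 = (0.136 + 0.711) / (1 + 0.136·0.711) = 0.8470/1.0967 = 0.7723.
Compose with the shard (u' = -0.430 in the bullet frame): u_2 = (-0.430 + 0.772) / (1 + (-0.430)·0.772) = 0.3423/0.6679 = 0.5125.

β = +0.513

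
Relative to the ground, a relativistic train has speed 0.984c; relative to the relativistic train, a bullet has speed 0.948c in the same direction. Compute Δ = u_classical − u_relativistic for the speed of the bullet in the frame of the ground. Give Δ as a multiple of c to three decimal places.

Galilean: u_cl = 0.948 + 0.984 = 1.9320.
Relativistic: u_rel = (0.948 + 0.984) / (1 + 0.948·0.984) = 1.9320/1.9328 = 0.9996.
Δ = 1.9320 − 0.9996 = 0.9324.
(The classical prediction exceeds c; the relativistic result does not.)

Δ = 0.932c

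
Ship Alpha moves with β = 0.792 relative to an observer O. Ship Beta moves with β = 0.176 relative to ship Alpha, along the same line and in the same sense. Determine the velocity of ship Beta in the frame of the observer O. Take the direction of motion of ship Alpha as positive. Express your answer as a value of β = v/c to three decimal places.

With v = 0.792 and u' = 0.176 (in units of c),
u = (u' + v)/(1 + u'v/c²):
u = (0.176 + 0.792) / (1 + 0.176·0.792) = 0.9680/1.1394 = 0.8496
(Galilean addition would give +0.968c.)

β = 0.850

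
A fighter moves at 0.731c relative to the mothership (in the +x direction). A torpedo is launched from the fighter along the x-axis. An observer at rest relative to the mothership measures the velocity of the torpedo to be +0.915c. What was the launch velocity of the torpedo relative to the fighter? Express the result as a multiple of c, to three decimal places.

Invert the composition law: u' = (u − v)/(1 − uv/c²).
u' = (0.915 − 0.731) / (1 − (0.915)(0.731)) = 0.1840/0.3311 = 0.5557.

+0.556c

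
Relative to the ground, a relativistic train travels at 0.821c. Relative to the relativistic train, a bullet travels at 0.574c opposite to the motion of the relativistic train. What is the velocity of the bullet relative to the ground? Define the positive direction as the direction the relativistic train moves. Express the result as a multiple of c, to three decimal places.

With v = 0.821 and u' = -0.574 (in units of c),
u = (u' + v)/(1 + u'v/c²):
u = (-0.574 + 0.821) / (1 + (-0.574)·0.821) = 0.2470/0.5287 = 0.4671

+0.467c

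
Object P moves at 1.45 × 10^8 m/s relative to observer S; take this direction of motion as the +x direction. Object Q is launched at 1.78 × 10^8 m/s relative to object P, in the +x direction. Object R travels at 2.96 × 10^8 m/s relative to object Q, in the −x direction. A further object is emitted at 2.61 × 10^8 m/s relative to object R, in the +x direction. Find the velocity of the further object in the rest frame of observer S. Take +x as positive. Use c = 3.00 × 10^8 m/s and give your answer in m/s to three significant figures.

+1.24 × 10^7 m/s

Apply u = (u' + v)/(1 + u'v/c²) successively, working outward toward observer S.
(Dividing each given speed by c = 3.00 × 10^8 m/s to work in units of c.)
Start: velocity of object P relative to observer S = 0.4833c.
Compose with object Q (u' = 0.593 in object P frame): u_1 = (0.593 + 0.483) / (1 + 0.593·0.483) = 1.0767/1.2868 = 0.8367.
Compose with object R (u' = -0.987 in object Q frame): u_2 = (-0.987 + 0.837) / (1 + (-0.987)·0.837) = -0.1500/0.1744 = -0.8596.
Compose with the further object (u' = 0.870 in object R frame): u_3 = (0.870 + (-0.860)) / (1 + 0.870·(-0.860)) = 0.0104/0.2521 = 0.0412.
So u = 0.0412 × 3.00 × 10^8 m/s.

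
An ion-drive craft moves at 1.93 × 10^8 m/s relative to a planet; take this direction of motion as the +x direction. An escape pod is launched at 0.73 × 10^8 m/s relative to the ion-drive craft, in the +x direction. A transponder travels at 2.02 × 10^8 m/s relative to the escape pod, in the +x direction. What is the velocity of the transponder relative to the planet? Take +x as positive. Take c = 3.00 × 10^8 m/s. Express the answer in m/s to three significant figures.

Apply u = (u' + v)/(1 + u'v/c²) successively, working outward toward the planet.
(Dividing each given speed by c = 3.00 × 10^8 m/s to work in units of c.)
Start: velocity of the ion-drive craft relative to the planet = 0.6433c.
Compose with the escape pod (u' = 0.243 in the ion-drive craft frame): u_1 = (0.243 + 0.643) / (1 + 0.243·0.643) = 0.8867/1.1565 = 0.7667.
Compose with the transponder (u' = 0.673 in the escape pod frame): u_2 = (0.673 + 0.767) / (1 + 0.673·0.767) = 1.4400/1.5162 = 0.9497.
So u = 0.9497 × 3.00 × 10^8 m/s.

2.85 × 10^8 m/s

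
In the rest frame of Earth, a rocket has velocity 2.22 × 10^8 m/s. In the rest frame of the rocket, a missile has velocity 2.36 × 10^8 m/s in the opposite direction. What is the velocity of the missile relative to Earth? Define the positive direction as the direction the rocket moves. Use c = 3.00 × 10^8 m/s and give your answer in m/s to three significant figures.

In units of c (dividing by 3.00 × 10^8 m/s): v = 0.740, u' = -0.787.
u = (u' + v)/(1 + u'v/c²):
u = (-0.787 + 0.740) / (1 + (-0.787)·0.740) = -0.0467/0.4179 = -0.1117
Converting back: u = -0.1117 × 3.00 × 10^8 m/s.

-3.35 × 10^7 m/s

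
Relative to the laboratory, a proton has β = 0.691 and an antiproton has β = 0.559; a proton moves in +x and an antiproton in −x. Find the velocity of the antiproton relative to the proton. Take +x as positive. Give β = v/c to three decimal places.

β_A = 0.691, β_B = -0.559.
Transform to A's frame with the inverse velocity-addition law: u' = (u − v)/(1 − uv/c²), taking u = β_B and v = β_A.
u' = (-0.559 − 0.691) / (1 − (0.691)(-0.559)) = -1.2500/1.3863 = -0.9017.

β = -0.902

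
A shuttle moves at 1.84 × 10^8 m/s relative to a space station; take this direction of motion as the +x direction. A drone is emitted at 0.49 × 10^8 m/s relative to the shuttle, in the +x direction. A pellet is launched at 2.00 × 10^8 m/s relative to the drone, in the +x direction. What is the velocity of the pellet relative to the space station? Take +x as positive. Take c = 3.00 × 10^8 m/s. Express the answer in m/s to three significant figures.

Apply u = (u' + v)/(1 + u'v/c²) successively, working outward toward the space station.
(Dividing each given speed by c = 3.00 × 10^8 m/s to work in units of c.)
Start: velocity of the shuttle relative to the space station = 0.6133c.
Compose with the drone (u' = 0.163 in the shuttle frame): u_1 = (0.163 + 0.613) / (1 + 0.163·0.613) = 0.7767/1.1002 = 0.7059.
Compose with the pellet (u' = 0.667 in the drone frame): u_2 = (0.667 + 0.706) / (1 + 0.667·0.706) = 1.3726/1.4706 = 0.9333.
So u = 0.9333 × 3.00 × 10^8 m/s.

2.80 × 10^8 m/s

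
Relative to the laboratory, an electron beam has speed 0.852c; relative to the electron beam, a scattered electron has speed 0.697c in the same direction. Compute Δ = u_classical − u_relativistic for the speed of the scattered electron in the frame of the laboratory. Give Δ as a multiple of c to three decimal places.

Δ = 0.577c

Galilean: u_cl = 0.697 + 0.852 = 1.5490.
Relativistic: u_rel = (0.697 + 0.852) / (1 + 0.697·0.852) = 1.5490/1.5938 = 0.9719.
Δ = 1.5490 − 0.9719 = 0.5771.
(The classical prediction exceeds c; the relativistic result does not.)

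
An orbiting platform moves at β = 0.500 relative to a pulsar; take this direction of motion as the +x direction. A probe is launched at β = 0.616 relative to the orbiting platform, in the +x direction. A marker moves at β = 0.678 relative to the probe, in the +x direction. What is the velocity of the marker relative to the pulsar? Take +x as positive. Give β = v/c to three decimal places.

Apply u = (u' + v)/(1 + u'v/c²) successively, working outward toward the pulsar.
Start: velocity of the orbiting platform relative to the pulsar = 0.5000c.
Compose with the probe (u' = 0.616 in the orbiting platform frame): u_1 = (0.616 + 0.500) / (1 + 0.616·0.500) = 1.1160/1.3080 = 0.8532.
Compose with the marker (u' = 0.678 in the probe frame): u_2 = (0.678 + 0.853) / (1 + 0.678·0.853) = 1.5312/1.5785 = 0.9701.

β = 0.970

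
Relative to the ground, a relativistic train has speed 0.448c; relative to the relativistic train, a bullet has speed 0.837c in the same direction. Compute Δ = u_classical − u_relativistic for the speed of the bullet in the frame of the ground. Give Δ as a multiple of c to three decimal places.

Galilean: u_cl = 0.837 + 0.448 = 1.2850.
Relativistic: u_rel = (0.837 + 0.448) / (1 + 0.837·0.448) = 1.2850/1.3750 = 0.9346.
Δ = 1.2850 − 0.9346 = 0.3504.
(The classical prediction exceeds c; the relativistic result does not.)

Δ = 0.350c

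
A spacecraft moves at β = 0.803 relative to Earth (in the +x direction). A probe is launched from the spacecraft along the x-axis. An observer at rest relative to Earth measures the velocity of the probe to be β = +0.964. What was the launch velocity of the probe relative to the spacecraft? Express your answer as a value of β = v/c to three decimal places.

Invert the composition law: u' = (u − v)/(1 − uv/c²).
u' = (0.964 − 0.803) / (1 − (0.964)(0.803)) = 0.1610/0.2259 = 0.7127.

β = +0.713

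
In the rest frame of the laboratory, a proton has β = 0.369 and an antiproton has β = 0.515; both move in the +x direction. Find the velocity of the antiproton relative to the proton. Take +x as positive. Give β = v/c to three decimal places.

β = +0.180

β_A = 0.369, β_B = 0.515.
Transform to A's frame with the inverse velocity-addition law: u' = (u − v)/(1 − uv/c²), taking u = β_B and v = β_A.
u' = (0.515 − 0.369) / (1 − (0.369)(0.515)) = 0.1460/0.8100 = 0.1803.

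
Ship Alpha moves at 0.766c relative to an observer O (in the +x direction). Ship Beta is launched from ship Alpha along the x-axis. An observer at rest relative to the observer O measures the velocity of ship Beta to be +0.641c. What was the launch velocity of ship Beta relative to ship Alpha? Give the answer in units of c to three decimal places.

-0.246c

Invert the composition law: u' = (u − v)/(1 − uv/c²).
u' = (0.641 − 0.766) / (1 − (0.641)(0.766)) = -0.1250/0.5090 = -0.2456.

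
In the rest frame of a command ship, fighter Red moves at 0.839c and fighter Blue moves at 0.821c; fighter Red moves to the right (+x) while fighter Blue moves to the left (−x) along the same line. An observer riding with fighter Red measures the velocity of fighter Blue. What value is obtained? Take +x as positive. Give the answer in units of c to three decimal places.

β_A = 0.839, β_B = -0.821.
Transform to A's frame with the inverse velocity-addition law: u' = (u − v)/(1 − uv/c²), taking u = β_B and v = β_A.
u' = (-0.821 − 0.839) / (1 − (0.839)(-0.821)) = -1.6600/1.6888 = -0.9829.

-0.983c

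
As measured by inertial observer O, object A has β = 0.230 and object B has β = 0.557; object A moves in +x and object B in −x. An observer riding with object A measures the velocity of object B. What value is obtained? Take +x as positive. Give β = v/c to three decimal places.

β_A = 0.230, β_B = -0.557.
Transform to A's frame with the inverse velocity-addition law: u' = (u − v)/(1 − uv/c²), taking u = β_B and v = β_A.
u' = (-0.557 − 0.230) / (1 − (0.230)(-0.557)) = -0.7870/1.1281 = -0.6976.

β = -0.698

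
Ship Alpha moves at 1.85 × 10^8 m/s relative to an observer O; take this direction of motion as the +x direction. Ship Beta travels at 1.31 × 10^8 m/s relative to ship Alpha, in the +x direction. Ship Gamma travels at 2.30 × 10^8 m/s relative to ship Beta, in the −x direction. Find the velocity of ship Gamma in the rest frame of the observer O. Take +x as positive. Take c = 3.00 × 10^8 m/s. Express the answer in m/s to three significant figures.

Apply u = (u' + v)/(1 + u'v/c²) successively, working outward toward the observer O.
(Dividing each given speed by c = 3.00 × 10^8 m/s to work in units of c.)
Start: velocity of ship Alpha relative to the observer O = 0.6167c.
Compose with ship Beta (u' = 0.437 in ship Alpha frame): u_1 = (0.437 + 0.617) / (1 + 0.437·0.617) = 1.0533/1.2693 = 0.8299.
Compose with ship Gamma (u' = -0.767 in ship Beta frame): u_2 = (-0.767 + 0.830) / (1 + (-0.767)·0.830) = 0.0632/0.3638 = 0.1737.
So u = 0.1737 × 3.00 × 10^8 m/s.

+5.21 × 10^7 m/s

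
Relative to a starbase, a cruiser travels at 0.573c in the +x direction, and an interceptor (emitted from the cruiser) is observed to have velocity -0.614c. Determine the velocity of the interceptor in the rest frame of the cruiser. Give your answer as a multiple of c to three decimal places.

Invert the composition law: u' = (u − v)/(1 − uv/c²).
u' = (-0.614 − 0.573) / (1 − (-0.614)(0.573)) = -1.1870/1.3518 = -0.8781.

-0.878c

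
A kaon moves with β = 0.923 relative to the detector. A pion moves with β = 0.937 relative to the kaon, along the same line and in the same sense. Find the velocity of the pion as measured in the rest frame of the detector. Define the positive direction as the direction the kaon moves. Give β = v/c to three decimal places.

With v = 0.923 and u' = 0.937 (in units of c),
u = (u' + v)/(1 + u'v/c²):
u = (0.937 + 0.923) / (1 + 0.937·0.923) = 1.8600/1.8649 = 0.9974
(Galilean addition would give +1.860c, exceeding c.)

β = 0.997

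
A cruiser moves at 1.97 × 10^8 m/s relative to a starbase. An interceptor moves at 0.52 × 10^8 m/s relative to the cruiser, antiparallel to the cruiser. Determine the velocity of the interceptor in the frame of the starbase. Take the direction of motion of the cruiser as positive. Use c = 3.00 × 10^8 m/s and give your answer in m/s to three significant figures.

+1.64 × 10^8 m/s

In units of c (dividing by 3.00 × 10^8 m/s): v = 0.657, u' = -0.173.
u = (u' + v)/(1 + u'v/c²):
u = (-0.173 + 0.657) / (1 + (-0.173)·0.657) = 0.4833/0.8862 = 0.5454
Converting back: u = 0.5454 × 3.00 × 10^8 m/s.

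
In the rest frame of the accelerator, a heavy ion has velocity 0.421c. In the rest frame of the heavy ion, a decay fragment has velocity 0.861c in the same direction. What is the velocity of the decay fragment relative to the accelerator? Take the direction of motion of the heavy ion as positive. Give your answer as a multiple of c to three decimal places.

With v = 0.421 and u' = 0.861 (in units of c),
u = (u' + v)/(1 + u'v/c²):
u = (0.861 + 0.421) / (1 + 0.861·0.421) = 1.2820/1.3625 = 0.9409
(Galilean addition would give +1.282c, exceeding c.)

0.941c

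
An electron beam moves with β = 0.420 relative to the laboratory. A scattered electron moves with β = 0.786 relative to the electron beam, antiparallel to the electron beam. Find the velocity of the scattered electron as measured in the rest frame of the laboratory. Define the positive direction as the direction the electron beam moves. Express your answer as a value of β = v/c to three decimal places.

With v = 0.420 and u' = -0.786 (in units of c),
u = (u' + v)/(1 + u'v/c²):
u = (-0.786 + 0.420) / (1 + (-0.786)·0.420) = -0.3660/0.6699 = -0.5464

β = -0.546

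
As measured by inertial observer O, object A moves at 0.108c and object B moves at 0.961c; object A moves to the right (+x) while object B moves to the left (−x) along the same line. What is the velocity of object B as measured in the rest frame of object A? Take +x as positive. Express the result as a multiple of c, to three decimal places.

β_A = 0.108, β_B = -0.961.
Transform to A's frame with the inverse velocity-addition law: u' = (u − v)/(1 − uv/c²), taking u = β_B and v = β_A.
u' = (-0.961 − 0.108) / (1 − (0.108)(-0.961)) = -1.0690/1.1038 = -0.9685.

-0.968c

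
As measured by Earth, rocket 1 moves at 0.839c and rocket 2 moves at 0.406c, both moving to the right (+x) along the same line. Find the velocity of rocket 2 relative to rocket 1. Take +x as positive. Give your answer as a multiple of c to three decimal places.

-0.657c

β_A = 0.839, β_B = 0.406.
Transform to A's frame with the inverse velocity-addition law: u' = (u − v)/(1 − uv/c²), taking u = β_B and v = β_A.
u' = (0.406 − 0.839) / (1 − (0.839)(0.406)) = -0.4330/0.6594 = -0.6567.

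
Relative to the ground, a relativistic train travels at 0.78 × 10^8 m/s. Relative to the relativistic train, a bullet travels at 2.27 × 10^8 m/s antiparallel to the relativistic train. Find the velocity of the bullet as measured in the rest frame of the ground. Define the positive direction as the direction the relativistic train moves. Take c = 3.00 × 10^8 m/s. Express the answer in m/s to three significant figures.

-1.85 × 10^8 m/s

In units of c (dividing by 3.00 × 10^8 m/s): v = 0.260, u' = -0.757.
u = (u' + v)/(1 + u'v/c²):
u = (-0.757 + 0.260) / (1 + (-0.757)·0.260) = -0.4967/0.8033 = -0.6183
Converting back: u = -0.6183 × 3.00 × 10^8 m/s.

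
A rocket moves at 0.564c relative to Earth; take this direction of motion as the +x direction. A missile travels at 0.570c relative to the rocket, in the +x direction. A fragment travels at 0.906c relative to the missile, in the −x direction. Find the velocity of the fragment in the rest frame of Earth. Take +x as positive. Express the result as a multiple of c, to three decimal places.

-0.215c

Apply u = (u' + v)/(1 + u'v/c²) successively, working outward toward Earth.
Start: velocity of the rocket relative to Earth = 0.5640c.
Compose with the missile (u' = 0.570 in the rocket frame): u_1 = (0.570 + 0.564) / (1 + 0.570·0.564) = 1.1340/1.3215 = 0.8581.
Compose with the fragment (u' = -0.906 in the missile frame): u_2 = (-0.906 + 0.858) / (1 + (-0.906)·0.858) = -0.0479/0.2225 = -0.2151.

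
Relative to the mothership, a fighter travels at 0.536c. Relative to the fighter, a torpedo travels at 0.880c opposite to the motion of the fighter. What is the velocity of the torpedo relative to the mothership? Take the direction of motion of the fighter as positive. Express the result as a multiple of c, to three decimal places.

With v = 0.536 and u' = -0.880 (in units of c),
u = (u' + v)/(1 + u'v/c²):
u = (-0.880 + 0.536) / (1 + (-0.880)·0.536) = -0.3440/0.5283 = -0.6511

-0.651c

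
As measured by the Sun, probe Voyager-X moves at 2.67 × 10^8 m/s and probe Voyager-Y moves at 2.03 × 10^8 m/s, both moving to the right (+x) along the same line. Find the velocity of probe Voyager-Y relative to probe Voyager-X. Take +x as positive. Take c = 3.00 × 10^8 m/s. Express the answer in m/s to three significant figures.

-1.61 × 10^8 m/s

β_A = 0.890, β_B = 0.677 (dividing each by c = 3.00 × 10^8 m/s).
Transform to A's frame with the inverse velocity-addition law: u' = (u − v)/(1 − uv/c²), taking u = β_B and v = β_A.
u' = (0.677 − 0.890) / (1 − (0.890)(0.677)) = -0.2133/0.3978 = -0.5363.
u' = -0.5363 × 3.00 × 10^8 m/s.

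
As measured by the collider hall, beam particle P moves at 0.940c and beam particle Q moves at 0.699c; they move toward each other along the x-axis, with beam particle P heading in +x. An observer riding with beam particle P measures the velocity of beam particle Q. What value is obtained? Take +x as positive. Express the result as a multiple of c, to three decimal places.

β_A = 0.940, β_B = -0.699.
Transform to A's frame with the inverse velocity-addition law: u' = (u − v)/(1 − uv/c²), taking u = β_B and v = β_A.
u' = (-0.699 − 0.940) / (1 − (0.940)(-0.699)) = -1.6390/1.6571 = -0.9891.

-0.989c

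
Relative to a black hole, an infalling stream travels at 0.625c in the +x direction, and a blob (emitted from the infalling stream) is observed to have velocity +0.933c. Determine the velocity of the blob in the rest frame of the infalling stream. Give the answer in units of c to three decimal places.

Invert the composition law: u' = (u − v)/(1 − uv/c²).
u' = (0.933 − 0.625) / (1 − (0.933)(0.625)) = 0.3080/0.4169 = 0.7388.

+0.739c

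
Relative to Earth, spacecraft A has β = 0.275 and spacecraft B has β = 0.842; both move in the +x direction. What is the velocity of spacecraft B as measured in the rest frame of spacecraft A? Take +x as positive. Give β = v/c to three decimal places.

β = +0.738

β_A = 0.275, β_B = 0.842.
Transform to A's frame with the inverse velocity-addition law: u' = (u − v)/(1 − uv/c²), taking u = β_B and v = β_A.
u' = (0.842 − 0.275) / (1 − (0.275)(0.842)) = 0.5670/0.7684 = 0.7378.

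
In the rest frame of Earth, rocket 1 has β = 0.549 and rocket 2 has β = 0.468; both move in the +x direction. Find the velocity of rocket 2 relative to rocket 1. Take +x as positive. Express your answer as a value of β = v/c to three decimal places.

β_A = 0.549, β_B = 0.468.
Transform to A's frame with the inverse velocity-addition law: u' = (u − v)/(1 − uv/c²), taking u = β_B and v = β_A.
u' = (0.468 − 0.549) / (1 − (0.549)(0.468)) = -0.0810/0.7431 = -0.1090.

β = -0.109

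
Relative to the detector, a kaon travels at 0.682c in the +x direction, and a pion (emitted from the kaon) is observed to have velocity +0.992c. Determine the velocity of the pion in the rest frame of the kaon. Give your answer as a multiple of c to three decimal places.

+0.958c

Invert the composition law: u' = (u − v)/(1 − uv/c²).
u' = (0.992 − 0.682) / (1 − (0.992)(0.682)) = 0.3100/0.3235 = 0.9584.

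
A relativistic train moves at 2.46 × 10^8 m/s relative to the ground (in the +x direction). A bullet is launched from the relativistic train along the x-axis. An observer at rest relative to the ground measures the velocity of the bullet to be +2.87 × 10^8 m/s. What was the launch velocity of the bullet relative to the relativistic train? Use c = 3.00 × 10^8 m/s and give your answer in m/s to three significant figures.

v = 0.820c, u = 0.957c.
Invert the composition law: u' = (u − v)/(1 − uv/c²).
u' = (0.957 − 0.820) / (1 − (0.957)(0.820)) = 0.1367/0.2155 = 0.6341.
u' = 0.6341 × 3.00 × 10^8 m/s.

+1.90 × 10^8 m/s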